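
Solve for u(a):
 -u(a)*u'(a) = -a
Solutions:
 u(a) = -sqrt(C1 + a^2)
 u(a) = sqrt(C1 + a^2)


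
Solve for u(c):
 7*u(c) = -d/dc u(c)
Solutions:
 u(c) = C1*exp(-7*c)


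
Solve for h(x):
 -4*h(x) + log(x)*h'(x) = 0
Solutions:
 h(x) = C1*exp(4*li(x))


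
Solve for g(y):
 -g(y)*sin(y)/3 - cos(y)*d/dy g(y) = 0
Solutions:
 g(y) = C1*cos(y)^(1/3)


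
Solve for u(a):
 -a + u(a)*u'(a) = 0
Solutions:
 u(a) = -sqrt(C1 + a^2)
 u(a) = sqrt(C1 + a^2)


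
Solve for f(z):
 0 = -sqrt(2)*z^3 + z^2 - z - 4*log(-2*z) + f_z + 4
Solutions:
 f(z) = C1 + sqrt(2)*z^4/4 - z^3/3 + z^2/2 + 4*z*log(-z) + 4*z*(-2 + log(2))


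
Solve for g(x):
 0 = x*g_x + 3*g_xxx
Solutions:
 g(x) = C1 + Integral(C2*airyai(-3^(2/3)*x/3) + C3*airybi(-3^(2/3)*x/3), x)


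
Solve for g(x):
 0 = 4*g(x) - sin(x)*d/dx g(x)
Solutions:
 g(x) = C1*(cos(x)^2 - 2*cos(x) + 1)/(cos(x)^2 + 2*cos(x) + 1)


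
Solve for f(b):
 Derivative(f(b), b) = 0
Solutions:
 f(b) = C1


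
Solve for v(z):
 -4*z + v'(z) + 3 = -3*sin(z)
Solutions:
 v(z) = C1 + 2*z^2 - 3*z + 3*cos(z)


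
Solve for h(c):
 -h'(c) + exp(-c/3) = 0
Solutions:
 h(c) = C1 - 3*exp(-c/3)


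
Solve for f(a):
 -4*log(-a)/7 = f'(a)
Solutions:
 f(a) = C1 - 4*a*log(-a)/7 + 4*a/7


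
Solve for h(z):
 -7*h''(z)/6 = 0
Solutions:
 h(z) = C1 + C2*z


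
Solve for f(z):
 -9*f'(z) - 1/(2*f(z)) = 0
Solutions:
 f(z) = -sqrt(C1 - z)/3
 f(z) = sqrt(C1 - z)/3


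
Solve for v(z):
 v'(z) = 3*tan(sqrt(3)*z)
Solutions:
 v(z) = C1 - sqrt(3)*log(cos(sqrt(3)*z))


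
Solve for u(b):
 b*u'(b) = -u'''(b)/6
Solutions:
 u(b) = C1 + Integral(C2*airyai(-6^(1/3)*b) + C3*airybi(-6^(1/3)*b), b)


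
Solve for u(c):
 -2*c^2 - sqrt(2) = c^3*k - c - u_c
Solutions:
 u(c) = C1 + c^4*k/4 + 2*c^3/3 - c^2/2 + sqrt(2)*c


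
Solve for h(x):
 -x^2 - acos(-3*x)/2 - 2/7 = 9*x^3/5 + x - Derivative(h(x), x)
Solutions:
 h(x) = C1 + 9*x^4/20 + x^3/3 + x^2/2 + x*acos(-3*x)/2 + 2*x/7 + sqrt(1 - 9*x^2)/6


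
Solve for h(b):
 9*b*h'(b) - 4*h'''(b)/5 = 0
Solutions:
 h(b) = C1 + Integral(C2*airyai(90^(1/3)*b/2) + C3*airybi(90^(1/3)*b/2), b)


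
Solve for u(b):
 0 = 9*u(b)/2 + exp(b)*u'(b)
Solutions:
 u(b) = C1*exp(9*exp(-b)/2)


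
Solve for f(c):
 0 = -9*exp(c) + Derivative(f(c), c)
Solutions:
 f(c) = C1 + 9*exp(c)


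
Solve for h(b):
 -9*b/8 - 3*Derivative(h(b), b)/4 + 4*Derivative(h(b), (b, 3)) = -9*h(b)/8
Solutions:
 h(b) = C3*exp(-3*b/4) + b + (C1*sin(sqrt(15)*b/8) + C2*cos(sqrt(15)*b/8))*exp(3*b/8) + 2/3


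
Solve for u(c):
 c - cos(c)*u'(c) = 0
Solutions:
 u(c) = C1 + Integral(c/cos(c), c)


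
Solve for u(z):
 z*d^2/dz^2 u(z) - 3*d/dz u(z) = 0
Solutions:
 u(z) = C1 + C2*z^4


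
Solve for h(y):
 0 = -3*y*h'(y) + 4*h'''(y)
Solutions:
 h(y) = C1 + Integral(C2*airyai(6^(1/3)*y/2) + C3*airybi(6^(1/3)*y/2), y)


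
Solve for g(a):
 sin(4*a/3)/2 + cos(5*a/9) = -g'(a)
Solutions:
 g(a) = C1 - 9*sin(5*a/9)/5 + 3*cos(4*a/3)/8


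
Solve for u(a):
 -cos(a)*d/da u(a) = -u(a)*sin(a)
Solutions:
 u(a) = C1/cos(a)


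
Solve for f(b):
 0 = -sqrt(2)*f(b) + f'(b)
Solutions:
 f(b) = C1*exp(sqrt(2)*b)


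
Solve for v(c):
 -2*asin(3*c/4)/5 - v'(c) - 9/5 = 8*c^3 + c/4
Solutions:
 v(c) = C1 - 2*c^4 - c^2/8 - 2*c*asin(3*c/4)/5 - 9*c/5 - 2*sqrt(16 - 9*c^2)/15


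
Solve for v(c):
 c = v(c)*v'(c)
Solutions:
 v(c) = -sqrt(C1 + c^2)
 v(c) = sqrt(C1 + c^2)


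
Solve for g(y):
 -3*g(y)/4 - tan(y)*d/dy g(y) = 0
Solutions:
 g(y) = C1/sin(y)^(3/4)


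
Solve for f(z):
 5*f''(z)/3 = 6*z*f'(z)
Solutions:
 f(z) = C1 + C2*erfi(3*sqrt(5)*z/5)


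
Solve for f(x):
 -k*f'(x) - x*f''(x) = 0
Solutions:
 f(x) = C1 + x^(1 - re(k))*(C2*sin(log(x)*Abs(im(k))) + C3*cos(log(x)*im(k)))


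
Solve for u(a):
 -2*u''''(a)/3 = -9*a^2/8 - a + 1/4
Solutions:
 u(a) = C1 + C2*a + C3*a^2 + C4*a^3 + 3*a^6/640 + a^5/80 - a^4/64


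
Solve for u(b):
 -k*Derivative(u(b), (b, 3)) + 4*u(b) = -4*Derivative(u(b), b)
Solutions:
 u(b) = C1*exp(b*(6^(1/3)*(sqrt(3)*sqrt((27 - 16/k)/k^2) - 9/k)^(1/3)/6 - 2^(1/3)*3^(5/6)*I*(sqrt(3)*sqrt((27 - 16/k)/k^2) - 9/k)^(1/3)/6 - 8/(k*(-6^(1/3) + 2^(1/3)*3^(5/6)*I)*(sqrt(3)*sqrt((27 - 16/k)/k^2) - 9/k)^(1/3)))) + C2*exp(b*(6^(1/3)*(sqrt(3)*sqrt((27 - 16/k)/k^2) - 9/k)^(1/3)/6 + 2^(1/3)*3^(5/6)*I*(sqrt(3)*sqrt((27 - 16/k)/k^2) - 9/k)^(1/3)/6 + 8/(k*(6^(1/3) + 2^(1/3)*3^(5/6)*I)*(sqrt(3)*sqrt((27 - 16/k)/k^2) - 9/k)^(1/3)))) + C3*exp(-6^(1/3)*b*((sqrt(3)*sqrt((27 - 16/k)/k^2) - 9/k)^(1/3) + 2*6^(1/3)/(k*(sqrt(3)*sqrt((27 - 16/k)/k^2) - 9/k)^(1/3)))/3)


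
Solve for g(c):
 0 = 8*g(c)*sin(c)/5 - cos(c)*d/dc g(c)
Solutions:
 g(c) = C1/cos(c)^(8/5)


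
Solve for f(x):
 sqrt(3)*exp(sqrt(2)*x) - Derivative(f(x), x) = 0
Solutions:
 f(x) = C1 + sqrt(6)*exp(sqrt(2)*x)/2


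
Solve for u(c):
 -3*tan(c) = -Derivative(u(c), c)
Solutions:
 u(c) = C1 - 3*log(cos(c))


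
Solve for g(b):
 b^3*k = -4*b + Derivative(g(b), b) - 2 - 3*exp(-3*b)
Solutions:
 g(b) = C1 + b^4*k/4 + 2*b^2 + 2*b - exp(-3*b)


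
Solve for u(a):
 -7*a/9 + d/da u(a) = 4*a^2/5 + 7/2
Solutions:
 u(a) = C1 + 4*a^3/15 + 7*a^2/18 + 7*a/2


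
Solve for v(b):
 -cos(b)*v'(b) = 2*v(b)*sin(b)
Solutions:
 v(b) = C1*cos(b)^2


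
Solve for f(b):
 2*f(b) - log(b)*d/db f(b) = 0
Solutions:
 f(b) = C1*exp(2*li(b))


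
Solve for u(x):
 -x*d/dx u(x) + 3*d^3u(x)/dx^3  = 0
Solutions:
 u(x) = C1 + Integral(C2*airyai(3^(2/3)*x/3) + C3*airybi(3^(2/3)*x/3), x)


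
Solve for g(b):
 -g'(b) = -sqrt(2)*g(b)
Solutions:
 g(b) = C1*exp(sqrt(2)*b)


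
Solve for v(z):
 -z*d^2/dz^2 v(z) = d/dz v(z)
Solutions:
 v(z) = C1 + C2*log(z)


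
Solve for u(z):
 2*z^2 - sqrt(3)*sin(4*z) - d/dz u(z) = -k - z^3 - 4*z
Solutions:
 u(z) = C1 + k*z + z^4/4 + 2*z^3/3 + 2*z^2 + sqrt(3)*cos(4*z)/4


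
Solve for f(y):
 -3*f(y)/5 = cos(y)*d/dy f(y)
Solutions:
 f(y) = C1*(sin(y) - 1)^(3/10)/(sin(y) + 1)^(3/10)


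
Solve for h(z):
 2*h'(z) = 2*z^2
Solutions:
 h(z) = C1 + z^3/3


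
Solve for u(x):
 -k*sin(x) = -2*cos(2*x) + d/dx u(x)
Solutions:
 u(x) = C1 + k*cos(x) + sin(2*x)


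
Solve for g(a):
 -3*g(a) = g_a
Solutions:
 g(a) = C1*exp(-3*a)


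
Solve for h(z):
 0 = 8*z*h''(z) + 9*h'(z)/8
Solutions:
 h(z) = C1 + C2*z^(55/64)


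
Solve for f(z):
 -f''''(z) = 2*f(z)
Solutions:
 f(z) = (C1*sin(2^(3/4)*z/2) + C2*cos(2^(3/4)*z/2))*exp(-2^(3/4)*z/2) + (C3*sin(2^(3/4)*z/2) + C4*cos(2^(3/4)*z/2))*exp(2^(3/4)*z/2)


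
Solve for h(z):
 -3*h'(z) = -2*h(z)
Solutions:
 h(z) = C1*exp(2*z/3)


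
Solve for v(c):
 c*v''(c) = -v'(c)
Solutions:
 v(c) = C1 + C2*log(c)


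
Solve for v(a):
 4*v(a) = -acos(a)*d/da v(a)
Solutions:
 v(a) = C1*exp(-4*Integral(1/acos(a), a))


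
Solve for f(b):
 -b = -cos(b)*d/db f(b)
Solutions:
 f(b) = C1 + Integral(b/cos(b), b)


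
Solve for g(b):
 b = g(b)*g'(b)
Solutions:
 g(b) = -sqrt(C1 + b^2)
 g(b) = sqrt(C1 + b^2)


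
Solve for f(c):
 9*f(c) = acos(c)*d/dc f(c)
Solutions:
 f(c) = C1*exp(9*Integral(1/acos(c), c))


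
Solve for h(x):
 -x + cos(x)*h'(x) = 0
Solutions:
 h(x) = C1 + Integral(x/cos(x), x)


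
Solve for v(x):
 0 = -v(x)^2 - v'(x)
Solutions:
 v(x) = 1/(C1 + x)


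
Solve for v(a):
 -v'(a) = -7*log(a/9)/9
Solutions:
 v(a) = C1 + 7*a*log(a)/9 - 14*a*log(3)/9 - 7*a/9


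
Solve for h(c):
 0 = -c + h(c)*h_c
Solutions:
 h(c) = -sqrt(C1 + c^2)
 h(c) = sqrt(C1 + c^2)


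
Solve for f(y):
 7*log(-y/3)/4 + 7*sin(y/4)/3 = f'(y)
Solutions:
 f(y) = C1 + 7*y*log(-y)/4 - 7*y*log(3)/4 - 7*y/4 - 28*cos(y/4)/3


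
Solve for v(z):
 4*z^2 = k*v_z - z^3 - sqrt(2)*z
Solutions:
 v(z) = C1 + z^4/(4*k) + 4*z^3/(3*k) + sqrt(2)*z^2/(2*k)


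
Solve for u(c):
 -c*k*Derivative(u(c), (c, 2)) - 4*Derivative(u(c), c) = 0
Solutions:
 u(c) = C1 + c^(((re(k) - 4)*re(k) + im(k)^2)/(re(k)^2 + im(k)^2))*(C2*sin(4*log(c)*Abs(im(k))/(re(k)^2 + im(k)^2)) + C3*cos(4*log(c)*im(k)/(re(k)^2 + im(k)^2)))


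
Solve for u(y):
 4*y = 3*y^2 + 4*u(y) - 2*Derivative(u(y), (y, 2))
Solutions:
 u(y) = C1*exp(-sqrt(2)*y) + C2*exp(sqrt(2)*y) - 3*y^2/4 + y - 3/4


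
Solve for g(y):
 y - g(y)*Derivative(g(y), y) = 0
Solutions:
 g(y) = -sqrt(C1 + y^2)
 g(y) = sqrt(C1 + y^2)


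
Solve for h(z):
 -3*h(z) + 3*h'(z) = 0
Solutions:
 h(z) = C1*exp(z)


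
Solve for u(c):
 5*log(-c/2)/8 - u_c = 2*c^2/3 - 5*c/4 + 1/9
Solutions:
 u(c) = C1 - 2*c^3/9 + 5*c^2/8 + 5*c*log(-c)/8 + c*(-53 - 45*log(2))/72


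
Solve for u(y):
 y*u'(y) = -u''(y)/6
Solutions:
 u(y) = C1 + C2*erf(sqrt(3)*y)


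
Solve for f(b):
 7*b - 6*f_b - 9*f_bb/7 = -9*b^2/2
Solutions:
 f(b) = C1 + C2*exp(-14*b/3) + b^3/4 + 71*b^2/168 - 71*b/392


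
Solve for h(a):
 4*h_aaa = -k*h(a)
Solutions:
 h(a) = C1*exp(2^(1/3)*a*(-k)^(1/3)/2) + C2*exp(2^(1/3)*a*(-k)^(1/3)*(-1 + sqrt(3)*I)/4) + C3*exp(-2^(1/3)*a*(-k)^(1/3)*(1 + sqrt(3)*I)/4)


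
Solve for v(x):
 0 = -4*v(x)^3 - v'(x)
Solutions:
 v(x) = -sqrt(2)*sqrt(-1/(C1 - 4*x))/2
 v(x) = sqrt(2)*sqrt(-1/(C1 - 4*x))/2


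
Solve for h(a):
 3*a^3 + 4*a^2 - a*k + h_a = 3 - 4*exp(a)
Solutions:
 h(a) = C1 - 3*a^4/4 - 4*a^3/3 + a^2*k/2 + 3*a - 4*exp(a)


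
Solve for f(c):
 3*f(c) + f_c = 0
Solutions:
 f(c) = C1*exp(-3*c)


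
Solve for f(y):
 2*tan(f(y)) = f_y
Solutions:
 f(y) = pi - asin(C1*exp(2*y))
 f(y) = asin(C1*exp(2*y))


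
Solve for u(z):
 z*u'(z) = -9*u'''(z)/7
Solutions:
 u(z) = C1 + Integral(C2*airyai(-21^(1/3)*z/3) + C3*airybi(-21^(1/3)*z/3), z)


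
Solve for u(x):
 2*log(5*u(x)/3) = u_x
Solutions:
 Integral(1/(-log(_y) - log(5) + log(3)), (_y, u(x)))/2 = C1 - x


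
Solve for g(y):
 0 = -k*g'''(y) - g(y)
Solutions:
 g(y) = C1*exp(y*(-1/k)^(1/3)) + C2*exp(y*(-1/k)^(1/3)*(-1 + sqrt(3)*I)/2) + C3*exp(-y*(-1/k)^(1/3)*(1 + sqrt(3)*I)/2)


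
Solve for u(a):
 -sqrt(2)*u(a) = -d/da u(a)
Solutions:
 u(a) = C1*exp(sqrt(2)*a)


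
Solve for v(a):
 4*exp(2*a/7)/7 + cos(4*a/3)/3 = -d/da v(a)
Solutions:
 v(a) = C1 - 2*exp(2*a/7) - sin(4*a/3)/4


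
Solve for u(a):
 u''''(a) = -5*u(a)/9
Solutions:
 u(a) = (C1*sin(5^(1/4)*sqrt(6)*a/6) + C2*cos(5^(1/4)*sqrt(6)*a/6))*exp(-5^(1/4)*sqrt(6)*a/6) + (C3*sin(5^(1/4)*sqrt(6)*a/6) + C4*cos(5^(1/4)*sqrt(6)*a/6))*exp(5^(1/4)*sqrt(6)*a/6)


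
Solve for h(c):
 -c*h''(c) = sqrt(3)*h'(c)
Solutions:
 h(c) = C1 + C2*c^(1 - sqrt(3))


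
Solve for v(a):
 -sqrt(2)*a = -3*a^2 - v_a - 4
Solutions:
 v(a) = C1 - a^3 + sqrt(2)*a^2/2 - 4*a


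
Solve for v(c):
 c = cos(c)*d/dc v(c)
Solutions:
 v(c) = C1 + Integral(c/cos(c), c)


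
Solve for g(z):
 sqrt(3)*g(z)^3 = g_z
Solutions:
 g(z) = -sqrt(2)*sqrt(-1/(C1 + sqrt(3)*z))/2
 g(z) = sqrt(2)*sqrt(-1/(C1 + sqrt(3)*z))/2


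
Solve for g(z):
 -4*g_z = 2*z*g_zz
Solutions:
 g(z) = C1 + C2/z


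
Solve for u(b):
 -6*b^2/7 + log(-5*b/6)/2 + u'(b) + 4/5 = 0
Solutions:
 u(b) = C1 + 2*b^3/7 - b*log(-b)/2 + b*(-5*log(5) - 3 + 5*log(6))/10


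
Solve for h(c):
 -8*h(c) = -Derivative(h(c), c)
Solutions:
 h(c) = C1*exp(8*c)


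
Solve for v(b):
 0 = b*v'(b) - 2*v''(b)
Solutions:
 v(b) = C1 + C2*erfi(b/2)


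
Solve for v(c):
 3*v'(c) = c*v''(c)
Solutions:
 v(c) = C1 + C2*c^4


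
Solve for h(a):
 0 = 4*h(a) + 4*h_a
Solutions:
 h(a) = C1*exp(-a)


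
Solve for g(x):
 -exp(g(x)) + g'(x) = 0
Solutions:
 g(x) = log(-1/(C1 + x))


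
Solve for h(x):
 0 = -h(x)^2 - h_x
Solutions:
 h(x) = 1/(C1 + x)


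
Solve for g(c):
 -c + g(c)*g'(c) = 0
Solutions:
 g(c) = -sqrt(C1 + c^2)
 g(c) = sqrt(C1 + c^2)


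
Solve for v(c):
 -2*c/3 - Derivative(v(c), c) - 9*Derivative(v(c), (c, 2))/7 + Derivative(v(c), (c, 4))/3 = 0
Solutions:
 v(c) = C1 + C2*exp(-c*(6*3^(2/3)*98^(1/3)/(sqrt(133) + 49)^(1/3) + 84^(1/3)*(sqrt(133) + 49)^(1/3))/28)*sin(3^(1/6)*c*(-28^(1/3)*3^(2/3)*(sqrt(133) + 49)^(1/3) + 18*98^(1/3)/(sqrt(133) + 49)^(1/3))/28) + C3*exp(-c*(6*3^(2/3)*98^(1/3)/(sqrt(133) + 49)^(1/3) + 84^(1/3)*(sqrt(133) + 49)^(1/3))/28)*cos(3^(1/6)*c*(-28^(1/3)*3^(2/3)*(sqrt(133) + 49)^(1/3) + 18*98^(1/3)/(sqrt(133) + 49)^(1/3))/28) + C4*exp(c*(6*3^(2/3)*98^(1/3)/(sqrt(133) + 49)^(1/3) + 84^(1/3)*(sqrt(133) + 49)^(1/3))/14) - c^2/3 + 6*c/7


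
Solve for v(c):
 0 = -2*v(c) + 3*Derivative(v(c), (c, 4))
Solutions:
 v(c) = C1*exp(-2^(1/4)*3^(3/4)*c/3) + C2*exp(2^(1/4)*3^(3/4)*c/3) + C3*sin(2^(1/4)*3^(3/4)*c/3) + C4*cos(2^(1/4)*3^(3/4)*c/3)


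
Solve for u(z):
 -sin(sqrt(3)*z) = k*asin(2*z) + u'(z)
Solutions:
 u(z) = C1 - k*(z*asin(2*z) + sqrt(1 - 4*z^2)/2) + sqrt(3)*cos(sqrt(3)*z)/3


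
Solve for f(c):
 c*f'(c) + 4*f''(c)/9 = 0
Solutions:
 f(c) = C1 + C2*erf(3*sqrt(2)*c/4)


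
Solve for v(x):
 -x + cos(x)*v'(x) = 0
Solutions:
 v(x) = C1 + Integral(x/cos(x), x)


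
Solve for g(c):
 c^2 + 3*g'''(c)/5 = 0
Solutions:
 g(c) = C1 + C2*c + C3*c^2 - c^5/36


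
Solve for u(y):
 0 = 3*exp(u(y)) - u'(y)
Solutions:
 u(y) = log(-1/(C1 + 3*y))


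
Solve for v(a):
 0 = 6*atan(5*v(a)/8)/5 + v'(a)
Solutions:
 Integral(1/atan(5*_y/8), (_y, v(a))) = C1 - 6*a/5


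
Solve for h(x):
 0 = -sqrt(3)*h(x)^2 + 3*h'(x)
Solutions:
 h(x) = -3/(C1 + sqrt(3)*x)


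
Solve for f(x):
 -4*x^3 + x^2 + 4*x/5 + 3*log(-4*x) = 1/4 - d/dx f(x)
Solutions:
 f(x) = C1 + x^4 - x^3/3 - 2*x^2/5 - 3*x*log(-x) + x*(13/4 - 6*log(2))


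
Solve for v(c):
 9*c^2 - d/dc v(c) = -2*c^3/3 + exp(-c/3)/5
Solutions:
 v(c) = C1 + c^4/6 + 3*c^3 + 3*exp(-c/3)/5


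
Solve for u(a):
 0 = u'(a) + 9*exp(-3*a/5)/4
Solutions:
 u(a) = C1 + 15*exp(-3*a/5)/4


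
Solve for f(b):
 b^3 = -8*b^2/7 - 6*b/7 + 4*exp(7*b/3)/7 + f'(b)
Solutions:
 f(b) = C1 + b^4/4 + 8*b^3/21 + 3*b^2/7 - 12*exp(7*b/3)/49


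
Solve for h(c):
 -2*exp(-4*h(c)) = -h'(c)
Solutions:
 h(c) = log(-I*(C1 + 8*c)^(1/4))
 h(c) = log(I*(C1 + 8*c)^(1/4))
 h(c) = log(-(C1 + 8*c)^(1/4))
 h(c) = log(C1 + 8*c)/4


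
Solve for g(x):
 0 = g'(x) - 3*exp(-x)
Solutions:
 g(x) = C1 - 3*exp(-x)


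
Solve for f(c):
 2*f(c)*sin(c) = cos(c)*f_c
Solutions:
 f(c) = C1/cos(c)^2


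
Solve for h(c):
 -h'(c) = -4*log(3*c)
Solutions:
 h(c) = C1 + 4*c*log(c) - 4*c + c*log(81)


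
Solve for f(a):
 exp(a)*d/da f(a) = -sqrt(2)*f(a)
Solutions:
 f(a) = C1*exp(sqrt(2)*exp(-a))


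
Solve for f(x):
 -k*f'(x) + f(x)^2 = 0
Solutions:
 f(x) = -k/(C1*k + x)


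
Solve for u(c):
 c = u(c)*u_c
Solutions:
 u(c) = -sqrt(C1 + c^2)
 u(c) = sqrt(C1 + c^2)


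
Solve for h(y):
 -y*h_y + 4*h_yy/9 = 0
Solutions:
 h(y) = C1 + C2*erfi(3*sqrt(2)*y/4)


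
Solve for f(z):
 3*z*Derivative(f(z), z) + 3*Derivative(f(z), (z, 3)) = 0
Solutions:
 f(z) = C1 + Integral(C2*airyai(-z) + C3*airybi(-z), z)


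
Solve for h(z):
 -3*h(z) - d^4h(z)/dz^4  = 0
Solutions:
 h(z) = (C1*sin(sqrt(2)*3^(1/4)*z/2) + C2*cos(sqrt(2)*3^(1/4)*z/2))*exp(-sqrt(2)*3^(1/4)*z/2) + (C3*sin(sqrt(2)*3^(1/4)*z/2) + C4*cos(sqrt(2)*3^(1/4)*z/2))*exp(sqrt(2)*3^(1/4)*z/2)


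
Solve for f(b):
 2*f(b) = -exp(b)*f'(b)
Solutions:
 f(b) = C1*exp(2*exp(-b))


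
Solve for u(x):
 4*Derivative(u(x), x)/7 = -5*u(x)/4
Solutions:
 u(x) = C1*exp(-35*x/16)


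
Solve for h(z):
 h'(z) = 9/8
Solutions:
 h(z) = C1 + 9*z/8


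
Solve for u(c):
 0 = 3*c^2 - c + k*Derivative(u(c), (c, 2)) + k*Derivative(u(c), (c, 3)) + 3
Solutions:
 u(c) = C1 + C2*c + C3*exp(-c) - c^4/(4*k) + 7*c^3/(6*k) - 5*c^2/k


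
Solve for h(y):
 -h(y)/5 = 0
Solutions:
 h(y) = 0


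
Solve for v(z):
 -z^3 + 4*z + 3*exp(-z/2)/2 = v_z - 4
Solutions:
 v(z) = C1 - z^4/4 + 2*z^2 + 4*z - 3*exp(-z/2)


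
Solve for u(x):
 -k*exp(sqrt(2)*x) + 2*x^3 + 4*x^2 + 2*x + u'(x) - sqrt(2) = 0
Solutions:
 u(x) = C1 + sqrt(2)*k*exp(sqrt(2)*x)/2 - x^4/2 - 4*x^3/3 - x^2 + sqrt(2)*x


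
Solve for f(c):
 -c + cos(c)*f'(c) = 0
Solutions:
 f(c) = C1 + Integral(c/cos(c), c)


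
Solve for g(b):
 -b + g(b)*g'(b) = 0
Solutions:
 g(b) = -sqrt(C1 + b^2)
 g(b) = sqrt(C1 + b^2)


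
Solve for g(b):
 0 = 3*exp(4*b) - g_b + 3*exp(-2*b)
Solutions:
 g(b) = C1 + 3*exp(4*b)/4 - 3*exp(-2*b)/2


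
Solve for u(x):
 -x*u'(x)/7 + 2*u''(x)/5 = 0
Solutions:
 u(x) = C1 + C2*erfi(sqrt(35)*x/14)


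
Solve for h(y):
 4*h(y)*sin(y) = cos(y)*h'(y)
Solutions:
 h(y) = C1/cos(y)^4


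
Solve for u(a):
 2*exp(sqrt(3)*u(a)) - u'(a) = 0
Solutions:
 u(a) = sqrt(3)*(2*log(-1/(C1 + 2*a)) - log(3))/6


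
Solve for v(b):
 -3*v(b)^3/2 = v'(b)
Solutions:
 v(b) = -sqrt(-1/(C1 - 3*b))
 v(b) = sqrt(-1/(C1 - 3*b))


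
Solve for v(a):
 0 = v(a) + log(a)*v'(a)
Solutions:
 v(a) = C1*exp(-li(a))


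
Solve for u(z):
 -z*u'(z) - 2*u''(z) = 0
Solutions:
 u(z) = C1 + C2*erf(z/2)


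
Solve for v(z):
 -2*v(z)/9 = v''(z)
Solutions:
 v(z) = C1*sin(sqrt(2)*z/3) + C2*cos(sqrt(2)*z/3)


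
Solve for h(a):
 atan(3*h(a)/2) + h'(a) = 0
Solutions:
 Integral(1/atan(3*_y/2), (_y, h(a))) = C1 - a


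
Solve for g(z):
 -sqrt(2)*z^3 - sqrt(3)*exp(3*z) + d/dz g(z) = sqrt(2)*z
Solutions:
 g(z) = C1 + sqrt(2)*z^4/4 + sqrt(2)*z^2/2 + sqrt(3)*exp(3*z)/3


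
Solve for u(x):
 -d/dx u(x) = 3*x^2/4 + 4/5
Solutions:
 u(x) = C1 - x^3/4 - 4*x/5


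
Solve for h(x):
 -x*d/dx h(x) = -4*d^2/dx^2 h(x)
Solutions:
 h(x) = C1 + C2*erfi(sqrt(2)*x/4)


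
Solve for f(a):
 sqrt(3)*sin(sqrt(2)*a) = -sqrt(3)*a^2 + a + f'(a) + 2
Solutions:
 f(a) = C1 + sqrt(3)*a^3/3 - a^2/2 - 2*a - sqrt(6)*cos(sqrt(2)*a)/2


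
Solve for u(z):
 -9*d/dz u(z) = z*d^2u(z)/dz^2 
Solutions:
 u(z) = C1 + C2/z^8


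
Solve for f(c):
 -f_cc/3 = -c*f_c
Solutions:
 f(c) = C1 + C2*erfi(sqrt(6)*c/2)


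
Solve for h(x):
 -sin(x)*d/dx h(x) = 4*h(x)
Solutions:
 h(x) = C1*(cos(x)^2 + 2*cos(x) + 1)/(cos(x)^2 - 2*cos(x) + 1)


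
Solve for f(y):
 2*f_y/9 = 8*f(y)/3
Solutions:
 f(y) = C1*exp(12*y)


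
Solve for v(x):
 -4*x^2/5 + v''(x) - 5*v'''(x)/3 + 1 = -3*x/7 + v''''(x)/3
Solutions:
 v(x) = C1 + C2*x + C3*exp(x*(-5 + sqrt(37))/2) + C4*exp(-x*(5 + sqrt(37))/2) + x^4/15 + 47*x^3/126 + 514*x^2/315


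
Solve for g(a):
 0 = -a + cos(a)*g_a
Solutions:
 g(a) = C1 + Integral(a/cos(a), a)


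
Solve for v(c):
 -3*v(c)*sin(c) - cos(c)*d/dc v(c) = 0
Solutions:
 v(c) = C1*cos(c)^3


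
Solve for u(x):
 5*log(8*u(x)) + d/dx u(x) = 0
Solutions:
 Integral(1/(log(_y) + 3*log(2)), (_y, u(x)))/5 = C1 - x


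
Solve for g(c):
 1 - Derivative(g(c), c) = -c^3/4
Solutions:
 g(c) = C1 + c^4/16 + c


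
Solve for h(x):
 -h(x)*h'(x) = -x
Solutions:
 h(x) = -sqrt(C1 + x^2)
 h(x) = sqrt(C1 + x^2)


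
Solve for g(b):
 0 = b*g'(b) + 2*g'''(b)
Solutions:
 g(b) = C1 + Integral(C2*airyai(-2^(2/3)*b/2) + C3*airybi(-2^(2/3)*b/2), b)


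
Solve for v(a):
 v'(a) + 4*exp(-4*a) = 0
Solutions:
 v(a) = C1 + exp(-4*a)


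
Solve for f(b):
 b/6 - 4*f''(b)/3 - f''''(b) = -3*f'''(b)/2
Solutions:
 f(b) = C1 + C2*b + b^3/48 + 9*b^2/128 + (C3*sin(sqrt(111)*b/12) + C4*cos(sqrt(111)*b/12))*exp(3*b/4)


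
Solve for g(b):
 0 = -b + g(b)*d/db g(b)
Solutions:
 g(b) = -sqrt(C1 + b^2)
 g(b) = sqrt(C1 + b^2)


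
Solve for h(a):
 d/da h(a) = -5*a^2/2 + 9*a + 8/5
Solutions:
 h(a) = C1 - 5*a^3/6 + 9*a^2/2 + 8*a/5


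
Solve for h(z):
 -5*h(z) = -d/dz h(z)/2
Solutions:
 h(z) = C1*exp(10*z)


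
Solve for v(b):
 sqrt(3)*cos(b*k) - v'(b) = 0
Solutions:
 v(b) = C1 + sqrt(3)*sin(b*k)/k


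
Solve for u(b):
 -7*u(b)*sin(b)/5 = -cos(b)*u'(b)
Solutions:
 u(b) = C1/cos(b)^(7/5)


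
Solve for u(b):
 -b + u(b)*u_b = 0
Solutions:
 u(b) = -sqrt(C1 + b^2)
 u(b) = sqrt(C1 + b^2)


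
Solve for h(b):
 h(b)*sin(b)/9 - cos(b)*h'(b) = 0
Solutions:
 h(b) = C1/cos(b)^(1/9)


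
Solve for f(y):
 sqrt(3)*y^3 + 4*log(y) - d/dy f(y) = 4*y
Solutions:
 f(y) = C1 + sqrt(3)*y^4/4 - 2*y^2 + 4*y*log(y) - 4*y


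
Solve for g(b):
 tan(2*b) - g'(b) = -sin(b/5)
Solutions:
 g(b) = C1 - log(cos(2*b))/2 - 5*cos(b/5)


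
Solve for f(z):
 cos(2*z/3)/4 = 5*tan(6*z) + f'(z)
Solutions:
 f(z) = C1 + 5*log(cos(6*z))/6 + 3*sin(2*z/3)/8


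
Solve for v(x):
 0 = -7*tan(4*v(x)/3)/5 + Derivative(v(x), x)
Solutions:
 v(x) = -3*asin(C1*exp(28*x/15))/4 + 3*pi/4
 v(x) = 3*asin(C1*exp(28*x/15))/4


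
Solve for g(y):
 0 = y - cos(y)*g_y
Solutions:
 g(y) = C1 + Integral(y/cos(y), y)


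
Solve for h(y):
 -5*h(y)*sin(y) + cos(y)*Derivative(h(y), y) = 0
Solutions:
 h(y) = C1/cos(y)^5


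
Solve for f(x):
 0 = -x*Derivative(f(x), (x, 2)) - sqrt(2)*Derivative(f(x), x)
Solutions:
 f(x) = C1 + C2*x^(1 - sqrt(2))


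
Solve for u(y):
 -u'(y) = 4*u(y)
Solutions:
 u(y) = C1*exp(-4*y)


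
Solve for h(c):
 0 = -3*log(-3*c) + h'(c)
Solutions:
 h(c) = C1 + 3*c*log(-c) + 3*c*(-1 + log(3))


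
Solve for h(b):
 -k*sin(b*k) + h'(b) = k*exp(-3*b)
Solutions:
 h(b) = C1 - k*exp(-3*b)/3 - cos(b*k)


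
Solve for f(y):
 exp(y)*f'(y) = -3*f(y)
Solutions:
 f(y) = C1*exp(3*exp(-y))


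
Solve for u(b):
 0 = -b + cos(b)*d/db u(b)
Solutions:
 u(b) = C1 + Integral(b/cos(b), b)


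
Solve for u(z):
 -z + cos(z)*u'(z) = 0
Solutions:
 u(z) = C1 + Integral(z/cos(z), z)


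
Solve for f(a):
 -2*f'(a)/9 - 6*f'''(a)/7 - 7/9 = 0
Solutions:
 f(a) = C1 + C2*sin(sqrt(21)*a/9) + C3*cos(sqrt(21)*a/9) - 7*a/2


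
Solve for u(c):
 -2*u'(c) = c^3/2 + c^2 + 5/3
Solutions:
 u(c) = C1 - c^4/16 - c^3/6 - 5*c/6


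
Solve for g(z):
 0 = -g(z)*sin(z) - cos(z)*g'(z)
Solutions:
 g(z) = C1*cos(z)


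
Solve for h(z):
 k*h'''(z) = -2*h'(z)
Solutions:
 h(z) = C1 + C2*exp(-sqrt(2)*z*sqrt(-1/k)) + C3*exp(sqrt(2)*z*sqrt(-1/k))


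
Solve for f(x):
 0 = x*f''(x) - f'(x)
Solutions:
 f(x) = C1 + C2*x^2


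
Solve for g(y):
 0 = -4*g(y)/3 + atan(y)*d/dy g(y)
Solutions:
 g(y) = C1*exp(4*Integral(1/atan(y), y)/3)


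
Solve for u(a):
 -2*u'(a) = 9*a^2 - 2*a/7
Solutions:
 u(a) = C1 - 3*a^3/2 + a^2/14


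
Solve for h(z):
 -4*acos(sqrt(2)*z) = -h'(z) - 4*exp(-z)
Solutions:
 h(z) = C1 + 4*z*acos(sqrt(2)*z) - 2*sqrt(2)*sqrt(1 - 2*z^2) + 4*exp(-z)


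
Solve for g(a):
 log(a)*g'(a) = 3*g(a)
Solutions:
 g(a) = C1*exp(3*li(a))


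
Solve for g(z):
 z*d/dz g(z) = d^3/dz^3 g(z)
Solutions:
 g(z) = C1 + Integral(C2*airyai(z) + C3*airybi(z), z)


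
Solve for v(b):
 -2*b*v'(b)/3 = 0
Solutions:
 v(b) = C1


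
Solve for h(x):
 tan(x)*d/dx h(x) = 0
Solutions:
 h(x) = C1


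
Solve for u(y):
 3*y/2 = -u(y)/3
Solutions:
 u(y) = -9*y/2


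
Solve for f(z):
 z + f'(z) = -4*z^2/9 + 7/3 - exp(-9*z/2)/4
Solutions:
 f(z) = C1 - 4*z^3/27 - z^2/2 + 7*z/3 + exp(-9*z/2)/18


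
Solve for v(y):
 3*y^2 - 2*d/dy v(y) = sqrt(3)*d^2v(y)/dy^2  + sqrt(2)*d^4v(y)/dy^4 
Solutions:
 v(y) = C1 + C2*exp(y*(-6^(5/6)/(3*sqrt(2) + sqrt(sqrt(6) + 18))^(1/3) + 6^(2/3)*(3*sqrt(2) + sqrt(sqrt(6) + 18))^(1/3))/12)*sin(y*(2^(5/6)*3^(1/3)/(3*sqrt(2) + sqrt(sqrt(6) + 18))^(1/3) + 2^(2/3)*3^(1/6)*(3*sqrt(2) + sqrt(sqrt(6) + 18))^(1/3))/4) + C3*exp(y*(-6^(5/6)/(3*sqrt(2) + sqrt(sqrt(6) + 18))^(1/3) + 6^(2/3)*(3*sqrt(2) + sqrt(sqrt(6) + 18))^(1/3))/12)*cos(y*(2^(5/6)*3^(1/3)/(3*sqrt(2) + sqrt(sqrt(6) + 18))^(1/3) + 2^(2/3)*3^(1/6)*(3*sqrt(2) + sqrt(sqrt(6) + 18))^(1/3))/4) + C4*exp(-y*(-6^(5/6)/(3*sqrt(2) + sqrt(sqrt(6) + 18))^(1/3) + 6^(2/3)*(3*sqrt(2) + sqrt(sqrt(6) + 18))^(1/3))/6) + y^3/2 - 3*sqrt(3)*y^2/4 + 9*y/4


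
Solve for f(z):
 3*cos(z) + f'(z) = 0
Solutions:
 f(z) = C1 - 3*sin(z)


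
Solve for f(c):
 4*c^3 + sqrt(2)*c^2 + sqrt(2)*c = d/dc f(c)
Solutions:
 f(c) = C1 + c^4 + sqrt(2)*c^3/3 + sqrt(2)*c^2/2


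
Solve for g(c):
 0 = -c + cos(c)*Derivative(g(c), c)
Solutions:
 g(c) = C1 + Integral(c/cos(c), c)


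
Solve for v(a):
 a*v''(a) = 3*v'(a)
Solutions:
 v(a) = C1 + C2*a^4


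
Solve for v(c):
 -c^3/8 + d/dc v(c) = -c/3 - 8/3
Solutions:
 v(c) = C1 + c^4/32 - c^2/6 - 8*c/3


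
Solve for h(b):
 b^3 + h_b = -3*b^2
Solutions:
 h(b) = C1 - b^4/4 - b^3


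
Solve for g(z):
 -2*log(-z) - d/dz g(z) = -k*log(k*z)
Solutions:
 g(z) = C1 + z*(k - 2)*log(-z) + z*(k*log(-k) - k + 2)


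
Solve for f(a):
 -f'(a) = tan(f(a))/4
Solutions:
 f(a) = pi - asin(C1*exp(-a/4))
 f(a) = asin(C1*exp(-a/4))


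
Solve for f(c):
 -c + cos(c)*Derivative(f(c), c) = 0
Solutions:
 f(c) = C1 + Integral(c/cos(c), c)


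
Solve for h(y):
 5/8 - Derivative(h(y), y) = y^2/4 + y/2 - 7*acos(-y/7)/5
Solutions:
 h(y) = C1 - y^3/12 - y^2/4 + 7*y*acos(-y/7)/5 + 5*y/8 + 7*sqrt(49 - y^2)/5


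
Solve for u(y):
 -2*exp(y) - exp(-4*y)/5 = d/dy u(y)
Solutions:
 u(y) = C1 - 2*exp(y) + exp(-4*y)/20


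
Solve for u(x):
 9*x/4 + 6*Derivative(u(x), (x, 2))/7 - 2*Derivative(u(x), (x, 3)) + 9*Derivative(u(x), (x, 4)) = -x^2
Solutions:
 u(x) = C1 + C2*x - 7*x^4/72 - 581*x^3/432 + 1225*x^2/432 + (C3*sin(sqrt(329)*x/63) + C4*cos(sqrt(329)*x/63))*exp(x/9)


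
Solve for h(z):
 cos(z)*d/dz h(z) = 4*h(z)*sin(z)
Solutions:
 h(z) = C1/cos(z)^4


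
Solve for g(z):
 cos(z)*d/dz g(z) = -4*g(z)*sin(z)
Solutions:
 g(z) = C1*cos(z)^4


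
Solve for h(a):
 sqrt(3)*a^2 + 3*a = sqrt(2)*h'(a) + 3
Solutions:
 h(a) = C1 + sqrt(6)*a^3/6 + 3*sqrt(2)*a^2/4 - 3*sqrt(2)*a/2


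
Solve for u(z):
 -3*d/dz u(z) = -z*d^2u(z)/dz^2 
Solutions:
 u(z) = C1 + C2*z^4


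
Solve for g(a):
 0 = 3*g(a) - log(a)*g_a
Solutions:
 g(a) = C1*exp(3*li(a))


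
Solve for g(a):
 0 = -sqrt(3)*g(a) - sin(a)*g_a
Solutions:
 g(a) = C1*(cos(a) + 1)^(sqrt(3)/2)/(cos(a) - 1)^(sqrt(3)/2)


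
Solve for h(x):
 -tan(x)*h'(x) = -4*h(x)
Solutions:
 h(x) = C1*sin(x)^4


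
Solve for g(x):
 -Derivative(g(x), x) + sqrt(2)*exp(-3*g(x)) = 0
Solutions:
 g(x) = log(C1 + 3*sqrt(2)*x)/3
 g(x) = log((-3^(1/3) - 3^(5/6)*I)*(C1 + sqrt(2)*x)^(1/3)/2)
 g(x) = log((-3^(1/3) + 3^(5/6)*I)*(C1 + sqrt(2)*x)^(1/3)/2)


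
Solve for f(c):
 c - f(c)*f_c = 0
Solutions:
 f(c) = -sqrt(C1 + c^2)
 f(c) = sqrt(C1 + c^2)


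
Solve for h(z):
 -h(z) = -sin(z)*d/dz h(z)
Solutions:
 h(z) = C1*sqrt(cos(z) - 1)/sqrt(cos(z) + 1)


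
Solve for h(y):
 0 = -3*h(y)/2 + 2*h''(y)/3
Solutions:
 h(y) = C1*exp(-3*y/2) + C2*exp(3*y/2)


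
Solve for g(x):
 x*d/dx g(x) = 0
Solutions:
 g(x) = C1


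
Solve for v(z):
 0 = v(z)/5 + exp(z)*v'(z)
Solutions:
 v(z) = C1*exp(exp(-z)/5)


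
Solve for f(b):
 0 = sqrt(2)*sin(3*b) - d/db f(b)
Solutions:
 f(b) = C1 - sqrt(2)*cos(3*b)/3


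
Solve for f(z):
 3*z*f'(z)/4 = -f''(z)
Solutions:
 f(z) = C1 + C2*erf(sqrt(6)*z/4)


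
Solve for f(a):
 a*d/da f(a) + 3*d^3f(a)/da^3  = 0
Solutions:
 f(a) = C1 + Integral(C2*airyai(-3^(2/3)*a/3) + C3*airybi(-3^(2/3)*a/3), a)


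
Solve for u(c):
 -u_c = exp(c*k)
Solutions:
 u(c) = C1 - exp(c*k)/k


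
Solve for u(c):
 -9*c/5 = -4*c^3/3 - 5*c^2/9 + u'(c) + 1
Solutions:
 u(c) = C1 + c^4/3 + 5*c^3/27 - 9*c^2/10 - c


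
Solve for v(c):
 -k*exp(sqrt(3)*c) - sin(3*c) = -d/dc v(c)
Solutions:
 v(c) = C1 + sqrt(3)*k*exp(sqrt(3)*c)/3 - cos(3*c)/3


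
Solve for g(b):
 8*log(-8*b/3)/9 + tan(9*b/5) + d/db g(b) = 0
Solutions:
 g(b) = C1 - 8*b*log(-b)/9 - 8*b*log(2)/3 + 8*b/9 + 8*b*log(3)/9 + 5*log(cos(9*b/5))/9


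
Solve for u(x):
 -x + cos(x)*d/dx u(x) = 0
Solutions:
 u(x) = C1 + Integral(x/cos(x), x)


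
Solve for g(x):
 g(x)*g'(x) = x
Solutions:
 g(x) = -sqrt(C1 + x^2)
 g(x) = sqrt(C1 + x^2)


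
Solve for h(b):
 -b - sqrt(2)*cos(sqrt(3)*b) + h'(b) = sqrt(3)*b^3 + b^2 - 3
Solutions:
 h(b) = C1 + sqrt(3)*b^4/4 + b^3/3 + b^2/2 - 3*b + sqrt(6)*sin(sqrt(3)*b)/3


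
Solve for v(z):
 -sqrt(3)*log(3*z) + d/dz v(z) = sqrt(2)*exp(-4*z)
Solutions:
 v(z) = C1 + sqrt(3)*z*log(z) + sqrt(3)*z*(-1 + log(3)) - sqrt(2)*exp(-4*z)/4


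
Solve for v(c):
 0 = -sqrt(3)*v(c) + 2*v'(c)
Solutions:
 v(c) = C1*exp(sqrt(3)*c/2)


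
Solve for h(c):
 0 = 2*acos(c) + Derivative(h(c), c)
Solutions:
 h(c) = C1 - 2*c*acos(c) + 2*sqrt(1 - c^2)


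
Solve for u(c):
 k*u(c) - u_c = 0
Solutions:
 u(c) = C1*exp(c*k)


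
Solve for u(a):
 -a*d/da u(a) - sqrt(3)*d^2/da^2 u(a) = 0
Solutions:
 u(a) = C1 + C2*erf(sqrt(2)*3^(3/4)*a/6)


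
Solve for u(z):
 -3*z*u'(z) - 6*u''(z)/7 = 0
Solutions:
 u(z) = C1 + C2*erf(sqrt(7)*z/2)


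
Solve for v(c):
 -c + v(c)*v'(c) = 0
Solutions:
 v(c) = -sqrt(C1 + c^2)
 v(c) = sqrt(C1 + c^2)


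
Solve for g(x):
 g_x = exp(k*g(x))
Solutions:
 g(x) = Piecewise((log(-1/(C1*k + k*x))/k, Ne(k, 0)), (nan, True))
 g(x) = Piecewise((C1 + x, Eq(k, 0)), (nan, True))


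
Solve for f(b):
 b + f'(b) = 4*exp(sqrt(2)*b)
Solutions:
 f(b) = C1 - b^2/2 + 2*sqrt(2)*exp(sqrt(2)*b)


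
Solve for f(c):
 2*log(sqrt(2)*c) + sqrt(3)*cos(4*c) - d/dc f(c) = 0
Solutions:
 f(c) = C1 + 2*c*log(c) - 2*c + c*log(2) + sqrt(3)*sin(4*c)/4


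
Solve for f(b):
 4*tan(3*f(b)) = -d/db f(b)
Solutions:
 f(b) = -asin(C1*exp(-12*b))/3 + pi/3
 f(b) = asin(C1*exp(-12*b))/3


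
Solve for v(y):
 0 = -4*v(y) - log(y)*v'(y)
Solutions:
 v(y) = C1*exp(-4*li(y))


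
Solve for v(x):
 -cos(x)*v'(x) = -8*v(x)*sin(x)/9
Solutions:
 v(x) = C1/cos(x)^(8/9)


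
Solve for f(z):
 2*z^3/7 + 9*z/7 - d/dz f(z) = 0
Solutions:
 f(z) = C1 + z^4/14 + 9*z^2/14


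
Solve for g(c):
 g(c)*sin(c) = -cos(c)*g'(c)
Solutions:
 g(c) = C1*cos(c)


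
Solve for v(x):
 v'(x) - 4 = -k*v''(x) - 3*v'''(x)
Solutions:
 v(x) = C1 + C2*exp(x*(-k + sqrt(k^2 - 12))/6) + C3*exp(-x*(k + sqrt(k^2 - 12))/6) + 4*x


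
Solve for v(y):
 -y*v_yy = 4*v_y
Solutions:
 v(y) = C1 + C2/y^3


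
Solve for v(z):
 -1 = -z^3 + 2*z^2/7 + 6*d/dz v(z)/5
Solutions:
 v(z) = C1 + 5*z^4/24 - 5*z^3/63 - 5*z/6


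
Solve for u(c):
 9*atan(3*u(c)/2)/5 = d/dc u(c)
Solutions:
 Integral(1/atan(3*_y/2), (_y, u(c))) = C1 + 9*c/5


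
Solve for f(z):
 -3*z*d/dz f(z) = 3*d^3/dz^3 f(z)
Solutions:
 f(z) = C1 + Integral(C2*airyai(-z) + C3*airybi(-z), z)


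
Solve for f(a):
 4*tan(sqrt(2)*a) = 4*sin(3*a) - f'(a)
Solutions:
 f(a) = C1 + 2*sqrt(2)*log(cos(sqrt(2)*a)) - 4*cos(3*a)/3


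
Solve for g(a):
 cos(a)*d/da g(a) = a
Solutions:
 g(a) = C1 + Integral(a/cos(a), a)


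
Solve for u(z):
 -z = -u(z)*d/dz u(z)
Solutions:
 u(z) = -sqrt(C1 + z^2)
 u(z) = sqrt(C1 + z^2)


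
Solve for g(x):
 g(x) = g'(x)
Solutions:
 g(x) = C1*exp(x)


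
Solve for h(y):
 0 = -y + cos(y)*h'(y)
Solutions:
 h(y) = C1 + Integral(y/cos(y), y)


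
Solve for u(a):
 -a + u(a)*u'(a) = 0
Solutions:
 u(a) = -sqrt(C1 + a^2)
 u(a) = sqrt(C1 + a^2)


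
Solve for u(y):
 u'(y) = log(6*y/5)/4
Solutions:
 u(y) = C1 + y*log(y)/4 - y*log(5)/4 - y/4 + y*log(6)/4


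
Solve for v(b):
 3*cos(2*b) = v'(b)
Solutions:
 v(b) = C1 + 3*sin(2*b)/2


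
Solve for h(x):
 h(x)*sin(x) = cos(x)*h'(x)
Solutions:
 h(x) = C1/cos(x)


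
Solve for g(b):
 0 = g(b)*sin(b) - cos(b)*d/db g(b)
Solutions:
 g(b) = C1/cos(b)


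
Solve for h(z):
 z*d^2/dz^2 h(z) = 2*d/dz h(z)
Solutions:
 h(z) = C1 + C2*z^3


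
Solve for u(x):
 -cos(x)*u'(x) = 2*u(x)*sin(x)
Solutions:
 u(x) = C1*cos(x)^2


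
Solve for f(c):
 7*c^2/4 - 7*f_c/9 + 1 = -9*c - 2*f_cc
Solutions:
 f(c) = C1 + C2*exp(7*c/18) + 3*c^3/4 + 81*c^2/7 + 2979*c/49


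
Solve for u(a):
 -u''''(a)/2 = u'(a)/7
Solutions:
 u(a) = C1 + C4*exp(-2^(1/3)*7^(2/3)*a/7) + (C2*sin(2^(1/3)*sqrt(3)*7^(2/3)*a/14) + C3*cos(2^(1/3)*sqrt(3)*7^(2/3)*a/14))*exp(2^(1/3)*7^(2/3)*a/14)


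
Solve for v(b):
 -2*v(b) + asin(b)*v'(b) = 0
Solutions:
 v(b) = C1*exp(2*Integral(1/asin(b), b))


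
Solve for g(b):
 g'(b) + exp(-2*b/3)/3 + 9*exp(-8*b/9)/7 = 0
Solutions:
 g(b) = C1 + exp(-2*b/3)/2 + 81*exp(-8*b/9)/56


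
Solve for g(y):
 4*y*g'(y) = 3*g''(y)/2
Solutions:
 g(y) = C1 + C2*erfi(2*sqrt(3)*y/3)


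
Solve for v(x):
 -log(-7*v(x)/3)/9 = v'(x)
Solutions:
 9*Integral(1/(log(-_y) - log(3) + log(7)), (_y, v(x))) = C1 - x


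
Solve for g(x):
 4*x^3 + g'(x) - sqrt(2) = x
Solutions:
 g(x) = C1 - x^4 + x^2/2 + sqrt(2)*x


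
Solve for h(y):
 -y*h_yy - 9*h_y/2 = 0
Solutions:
 h(y) = C1 + C2/y^(7/2)


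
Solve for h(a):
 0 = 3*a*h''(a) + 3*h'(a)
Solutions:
 h(a) = C1 + C2*log(a)


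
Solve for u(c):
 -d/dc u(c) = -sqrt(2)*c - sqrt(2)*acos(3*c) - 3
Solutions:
 u(c) = C1 + sqrt(2)*c^2/2 + 3*c + sqrt(2)*(c*acos(3*c) - sqrt(1 - 9*c^2)/3)


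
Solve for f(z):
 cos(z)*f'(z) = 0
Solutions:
 f(z) = C1


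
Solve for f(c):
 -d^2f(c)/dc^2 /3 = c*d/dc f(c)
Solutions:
 f(c) = C1 + C2*erf(sqrt(6)*c/2)


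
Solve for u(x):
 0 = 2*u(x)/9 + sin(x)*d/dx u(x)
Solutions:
 u(x) = C1*(cos(x) + 1)^(1/9)/(cos(x) - 1)^(1/9)


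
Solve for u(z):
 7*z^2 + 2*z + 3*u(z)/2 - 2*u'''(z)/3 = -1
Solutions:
 u(z) = C3*exp(2^(1/3)*3^(2/3)*z/2) - 14*z^2/3 - 4*z/3 + (C1*sin(3*2^(1/3)*3^(1/6)*z/4) + C2*cos(3*2^(1/3)*3^(1/6)*z/4))*exp(-2^(1/3)*3^(2/3)*z/4) - 2/3


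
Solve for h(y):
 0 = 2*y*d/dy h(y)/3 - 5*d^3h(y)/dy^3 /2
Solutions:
 h(y) = C1 + Integral(C2*airyai(30^(2/3)*y/15) + C3*airybi(30^(2/3)*y/15), y)


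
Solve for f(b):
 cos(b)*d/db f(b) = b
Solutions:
 f(b) = C1 + Integral(b/cos(b), b)


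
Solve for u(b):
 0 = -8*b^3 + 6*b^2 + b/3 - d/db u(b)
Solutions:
 u(b) = C1 - 2*b^4 + 2*b^3 + b^2/6


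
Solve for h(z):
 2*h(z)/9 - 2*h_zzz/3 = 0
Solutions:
 h(z) = C3*exp(3^(2/3)*z/3) + (C1*sin(3^(1/6)*z/2) + C2*cos(3^(1/6)*z/2))*exp(-3^(2/3)*z/6)


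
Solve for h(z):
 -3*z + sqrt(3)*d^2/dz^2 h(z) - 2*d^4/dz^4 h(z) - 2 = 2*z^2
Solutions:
 h(z) = C1 + C2*z + C3*exp(-sqrt(2)*3^(1/4)*z/2) + C4*exp(sqrt(2)*3^(1/4)*z/2) + sqrt(3)*z^4/18 + sqrt(3)*z^3/6 + z^2*(sqrt(3) + 4)/3


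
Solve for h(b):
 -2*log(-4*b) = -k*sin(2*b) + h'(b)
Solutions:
 h(b) = C1 - 2*b*log(-b) - 4*b*log(2) + 2*b - k*cos(2*b)/2


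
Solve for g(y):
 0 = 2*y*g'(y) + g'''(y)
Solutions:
 g(y) = C1 + Integral(C2*airyai(-2^(1/3)*y) + C3*airybi(-2^(1/3)*y), y)


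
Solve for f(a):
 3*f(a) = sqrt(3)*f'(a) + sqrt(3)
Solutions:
 f(a) = C1*exp(sqrt(3)*a) + sqrt(3)/3


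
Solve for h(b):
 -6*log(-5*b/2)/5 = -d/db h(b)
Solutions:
 h(b) = C1 + 6*b*log(-b)/5 + 6*b*(-1 - log(2) + log(5))/5


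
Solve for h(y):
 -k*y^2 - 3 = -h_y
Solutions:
 h(y) = C1 + k*y^3/3 + 3*y


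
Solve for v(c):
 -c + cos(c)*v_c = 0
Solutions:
 v(c) = C1 + Integral(c/cos(c), c)


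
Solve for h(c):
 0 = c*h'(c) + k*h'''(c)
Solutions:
 h(c) = C1 + Integral(C2*airyai(c*(-1/k)^(1/3)) + C3*airybi(c*(-1/k)^(1/3)), c)


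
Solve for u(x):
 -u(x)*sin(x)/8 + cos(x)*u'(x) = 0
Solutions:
 u(x) = C1/cos(x)^(1/8)


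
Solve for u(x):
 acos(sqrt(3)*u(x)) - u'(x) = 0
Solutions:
 Integral(1/acos(sqrt(3)*_y), (_y, u(x))) = C1 + x


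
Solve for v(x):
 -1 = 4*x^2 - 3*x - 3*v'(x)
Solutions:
 v(x) = C1 + 4*x^3/9 - x^2/2 + x/3


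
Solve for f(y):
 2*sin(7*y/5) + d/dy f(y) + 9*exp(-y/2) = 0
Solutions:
 f(y) = C1 + 10*cos(7*y/5)/7 + 18*exp(-y/2)


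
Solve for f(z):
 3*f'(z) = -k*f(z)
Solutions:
 f(z) = C1*exp(-k*z/3)


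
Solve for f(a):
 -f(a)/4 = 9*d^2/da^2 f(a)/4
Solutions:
 f(a) = C1*sin(a/3) + C2*cos(a/3)


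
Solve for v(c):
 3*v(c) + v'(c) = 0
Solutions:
 v(c) = C1*exp(-3*c)


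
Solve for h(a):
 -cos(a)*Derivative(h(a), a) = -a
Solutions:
 h(a) = C1 + Integral(a/cos(a), a)


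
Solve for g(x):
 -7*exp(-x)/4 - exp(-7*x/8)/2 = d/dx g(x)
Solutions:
 g(x) = C1 + 7*exp(-x)/4 + 4*exp(-7*x/8)/7


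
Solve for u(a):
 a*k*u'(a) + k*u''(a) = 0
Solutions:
 u(a) = C1 + C2*erf(sqrt(2)*a/2)


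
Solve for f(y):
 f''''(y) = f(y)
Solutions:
 f(y) = C1*exp(-y) + C2*exp(y) + C3*sin(y) + C4*cos(y)


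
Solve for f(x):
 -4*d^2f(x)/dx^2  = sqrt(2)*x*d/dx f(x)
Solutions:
 f(x) = C1 + C2*erf(2^(3/4)*x/4)


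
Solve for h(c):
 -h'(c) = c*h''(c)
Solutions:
 h(c) = C1 + C2*log(c)


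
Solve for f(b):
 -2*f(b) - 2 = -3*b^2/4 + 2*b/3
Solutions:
 f(b) = 3*b^2/8 - b/3 - 1


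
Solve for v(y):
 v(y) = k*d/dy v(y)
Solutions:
 v(y) = C1*exp(y/k)


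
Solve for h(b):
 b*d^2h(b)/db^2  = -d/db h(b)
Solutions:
 h(b) = C1 + C2*log(b)


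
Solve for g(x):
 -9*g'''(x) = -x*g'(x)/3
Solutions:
 g(x) = C1 + Integral(C2*airyai(x/3) + C3*airybi(x/3), x)


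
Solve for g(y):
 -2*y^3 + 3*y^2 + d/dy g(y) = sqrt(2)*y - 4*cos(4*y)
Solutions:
 g(y) = C1 + y^4/2 - y^3 + sqrt(2)*y^2/2 - sin(4*y)


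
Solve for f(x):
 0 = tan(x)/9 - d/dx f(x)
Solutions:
 f(x) = C1 - log(cos(x))/9


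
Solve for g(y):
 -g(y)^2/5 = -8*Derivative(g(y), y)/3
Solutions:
 g(y) = -40/(C1 + 3*y)


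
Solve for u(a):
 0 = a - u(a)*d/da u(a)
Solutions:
 u(a) = -sqrt(C1 + a^2)
 u(a) = sqrt(C1 + a^2)


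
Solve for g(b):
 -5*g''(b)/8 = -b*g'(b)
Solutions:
 g(b) = C1 + C2*erfi(2*sqrt(5)*b/5)


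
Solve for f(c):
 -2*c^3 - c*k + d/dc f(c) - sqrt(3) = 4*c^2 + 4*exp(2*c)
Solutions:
 f(c) = C1 + c^4/2 + 4*c^3/3 + c^2*k/2 + sqrt(3)*c + 2*exp(2*c)


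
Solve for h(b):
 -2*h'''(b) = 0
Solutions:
 h(b) = C1 + C2*b + C3*b^2


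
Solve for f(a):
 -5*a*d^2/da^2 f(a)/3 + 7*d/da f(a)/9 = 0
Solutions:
 f(a) = C1 + C2*a^(22/15)


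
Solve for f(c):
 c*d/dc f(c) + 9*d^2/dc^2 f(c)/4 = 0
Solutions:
 f(c) = C1 + C2*erf(sqrt(2)*c/3)


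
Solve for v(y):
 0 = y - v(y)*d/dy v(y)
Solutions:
 v(y) = -sqrt(C1 + y^2)
 v(y) = sqrt(C1 + y^2)


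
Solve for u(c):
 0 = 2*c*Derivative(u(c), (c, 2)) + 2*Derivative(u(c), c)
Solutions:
 u(c) = C1 + C2*log(c)


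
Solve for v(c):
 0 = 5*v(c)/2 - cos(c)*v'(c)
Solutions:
 v(c) = C1*(sin(c) + 1)^(5/4)/(sin(c) - 1)^(5/4)


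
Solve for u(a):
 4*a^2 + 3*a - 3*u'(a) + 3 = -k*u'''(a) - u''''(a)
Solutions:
 u(a) = C1 + C2*exp(-a*(k^2/(k^3 + sqrt(-4*k^6 + (2*k^3 - 81)^2)/2 - 81/2)^(1/3) + k + (k^3 + sqrt(-4*k^6 + (2*k^3 - 81)^2)/2 - 81/2)^(1/3))/3) + C3*exp(a*(-4*k^2/((-1 + sqrt(3)*I)*(k^3 + sqrt(-4*k^6 + (2*k^3 - 81)^2)/2 - 81/2)^(1/3)) - 2*k + (k^3 + sqrt(-4*k^6 + (2*k^3 - 81)^2)/2 - 81/2)^(1/3) - sqrt(3)*I*(k^3 + sqrt(-4*k^6 + (2*k^3 - 81)^2)/2 - 81/2)^(1/3))/6) + C4*exp(a*(4*k^2/((1 + sqrt(3)*I)*(k^3 + sqrt(-4*k^6 + (2*k^3 - 81)^2)/2 - 81/2)^(1/3)) - 2*k + (k^3 + sqrt(-4*k^6 + (2*k^3 - 81)^2)/2 - 81/2)^(1/3) + sqrt(3)*I*(k^3 + sqrt(-4*k^6 + (2*k^3 - 81)^2)/2 - 81/2)^(1/3))/6) + 4*a^3/9 + a^2/2 + 8*a*k/9 + a


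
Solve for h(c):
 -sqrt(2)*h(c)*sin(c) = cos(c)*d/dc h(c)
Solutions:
 h(c) = C1*cos(c)^(sqrt(2))


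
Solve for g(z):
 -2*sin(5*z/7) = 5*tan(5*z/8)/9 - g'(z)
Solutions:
 g(z) = C1 - 8*log(cos(5*z/8))/9 - 14*cos(5*z/7)/5


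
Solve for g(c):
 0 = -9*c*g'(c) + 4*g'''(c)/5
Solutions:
 g(c) = C1 + Integral(C2*airyai(90^(1/3)*c/2) + C3*airybi(90^(1/3)*c/2), c)


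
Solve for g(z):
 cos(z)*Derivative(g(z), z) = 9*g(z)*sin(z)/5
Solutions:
 g(z) = C1/cos(z)^(9/5)


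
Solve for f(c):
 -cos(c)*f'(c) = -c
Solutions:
 f(c) = C1 + Integral(c/cos(c), c)


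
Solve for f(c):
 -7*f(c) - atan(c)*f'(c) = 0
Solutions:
 f(c) = C1*exp(-7*Integral(1/atan(c), c))


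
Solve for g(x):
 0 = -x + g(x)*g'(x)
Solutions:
 g(x) = -sqrt(C1 + x^2)
 g(x) = sqrt(C1 + x^2)
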